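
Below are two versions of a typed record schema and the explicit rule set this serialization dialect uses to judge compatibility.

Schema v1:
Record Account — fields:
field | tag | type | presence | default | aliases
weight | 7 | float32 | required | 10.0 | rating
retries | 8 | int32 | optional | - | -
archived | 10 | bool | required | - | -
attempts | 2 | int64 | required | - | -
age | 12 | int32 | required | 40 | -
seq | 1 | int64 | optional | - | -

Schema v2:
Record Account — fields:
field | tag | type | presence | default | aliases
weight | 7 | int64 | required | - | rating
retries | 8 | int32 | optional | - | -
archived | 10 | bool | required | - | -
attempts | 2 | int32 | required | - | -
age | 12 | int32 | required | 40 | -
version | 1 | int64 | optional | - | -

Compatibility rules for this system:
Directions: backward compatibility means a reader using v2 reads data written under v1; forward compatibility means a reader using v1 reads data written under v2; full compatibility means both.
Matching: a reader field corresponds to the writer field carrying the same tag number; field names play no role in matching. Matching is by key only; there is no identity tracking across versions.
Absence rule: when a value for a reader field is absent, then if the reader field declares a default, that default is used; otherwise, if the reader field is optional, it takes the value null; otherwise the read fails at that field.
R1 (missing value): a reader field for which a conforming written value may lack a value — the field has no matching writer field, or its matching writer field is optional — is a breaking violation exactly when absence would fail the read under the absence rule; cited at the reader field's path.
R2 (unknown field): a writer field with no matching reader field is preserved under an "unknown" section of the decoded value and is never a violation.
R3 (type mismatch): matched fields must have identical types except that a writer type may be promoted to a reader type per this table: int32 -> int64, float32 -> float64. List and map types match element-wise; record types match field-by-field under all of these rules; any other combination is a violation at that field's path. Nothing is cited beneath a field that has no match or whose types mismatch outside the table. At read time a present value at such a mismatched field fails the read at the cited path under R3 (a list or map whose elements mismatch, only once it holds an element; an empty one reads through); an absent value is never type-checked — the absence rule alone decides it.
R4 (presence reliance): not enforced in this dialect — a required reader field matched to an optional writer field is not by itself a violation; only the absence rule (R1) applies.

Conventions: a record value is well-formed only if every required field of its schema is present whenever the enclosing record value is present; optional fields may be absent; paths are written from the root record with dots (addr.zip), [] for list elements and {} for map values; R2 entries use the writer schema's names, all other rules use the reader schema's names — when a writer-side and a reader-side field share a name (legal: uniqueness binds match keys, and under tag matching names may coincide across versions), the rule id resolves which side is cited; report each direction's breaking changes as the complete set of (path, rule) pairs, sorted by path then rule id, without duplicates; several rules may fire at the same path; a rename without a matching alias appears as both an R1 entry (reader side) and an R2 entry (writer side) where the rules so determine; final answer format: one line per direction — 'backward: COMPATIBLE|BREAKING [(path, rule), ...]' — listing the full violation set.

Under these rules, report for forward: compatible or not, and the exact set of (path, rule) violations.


arrows below run writer -> reader for Account
forward analysis of Account with v1 as reader and v2 as writer:
  weight: int64 -> float32, writer required; from weight
  retries: int32 -> int32, writer optional; from retries
  archived: bool -> bool, writer required; from archived
  attempts: int32 -> int64, writer required; from attempts
  age: int32 -> int32, writer required; from age
  seq: int64 -> int64, writer optional; from version
  R3 fires at weight
  => forward verdict for Account: BREAKING, 1 violation(s)
checking off the Account differences that do not matter here:
  field attempts in record Account: type int64 changed to int32 -> matters only for Account's backward compatibility — outside the asked direction
  renamed field seq to version in record Account -> inert for the asked Account verdict: nothing fires

forward: BREAKING [(weight, R3)]


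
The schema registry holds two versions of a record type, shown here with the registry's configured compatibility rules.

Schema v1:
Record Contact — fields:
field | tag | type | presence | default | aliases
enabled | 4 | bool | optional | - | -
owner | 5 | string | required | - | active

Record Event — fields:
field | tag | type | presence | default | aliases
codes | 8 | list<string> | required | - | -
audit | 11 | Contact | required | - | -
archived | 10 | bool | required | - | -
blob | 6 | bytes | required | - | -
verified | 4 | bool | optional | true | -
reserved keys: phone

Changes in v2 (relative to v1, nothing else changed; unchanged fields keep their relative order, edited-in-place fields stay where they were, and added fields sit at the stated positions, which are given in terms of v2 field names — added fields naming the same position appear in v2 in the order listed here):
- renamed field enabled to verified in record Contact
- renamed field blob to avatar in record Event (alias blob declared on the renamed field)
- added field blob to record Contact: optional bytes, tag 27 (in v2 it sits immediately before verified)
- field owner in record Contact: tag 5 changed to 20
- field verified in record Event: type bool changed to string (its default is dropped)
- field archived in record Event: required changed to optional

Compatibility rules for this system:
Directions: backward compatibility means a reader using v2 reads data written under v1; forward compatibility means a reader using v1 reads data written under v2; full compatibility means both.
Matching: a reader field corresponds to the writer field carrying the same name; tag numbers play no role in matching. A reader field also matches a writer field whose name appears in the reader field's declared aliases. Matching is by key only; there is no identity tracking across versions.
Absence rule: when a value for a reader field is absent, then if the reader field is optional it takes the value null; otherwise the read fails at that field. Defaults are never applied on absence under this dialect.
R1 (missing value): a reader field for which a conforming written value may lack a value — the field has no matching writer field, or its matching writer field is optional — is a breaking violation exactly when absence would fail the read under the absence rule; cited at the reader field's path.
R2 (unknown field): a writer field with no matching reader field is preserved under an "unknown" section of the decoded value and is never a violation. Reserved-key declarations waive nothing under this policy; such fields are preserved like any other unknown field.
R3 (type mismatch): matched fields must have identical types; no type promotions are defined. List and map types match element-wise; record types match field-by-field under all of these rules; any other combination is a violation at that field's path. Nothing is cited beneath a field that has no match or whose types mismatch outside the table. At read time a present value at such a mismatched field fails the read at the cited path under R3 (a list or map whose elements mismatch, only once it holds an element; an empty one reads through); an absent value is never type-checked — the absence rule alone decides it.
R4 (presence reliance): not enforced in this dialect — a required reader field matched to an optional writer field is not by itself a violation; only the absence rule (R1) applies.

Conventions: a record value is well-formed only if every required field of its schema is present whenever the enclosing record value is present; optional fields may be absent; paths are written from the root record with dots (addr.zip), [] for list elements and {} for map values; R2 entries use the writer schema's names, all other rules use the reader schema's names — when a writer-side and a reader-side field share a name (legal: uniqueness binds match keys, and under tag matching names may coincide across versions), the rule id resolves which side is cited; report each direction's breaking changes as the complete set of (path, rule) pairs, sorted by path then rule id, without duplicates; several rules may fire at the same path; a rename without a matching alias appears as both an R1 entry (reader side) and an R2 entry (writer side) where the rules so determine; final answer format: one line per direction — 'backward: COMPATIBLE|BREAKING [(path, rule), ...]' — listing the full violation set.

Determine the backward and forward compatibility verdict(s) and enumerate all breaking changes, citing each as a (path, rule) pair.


arrows below run writer -> reader for Event
checking backward for Event: reader v2 against writer v1:
  codes <- codes (list<string> -> list<string>, writer required)
  audit <- audit (Contact -> Contact, writer required)
  archived <- archived (bool -> bool, writer required)
  avatar <- blob (bytes -> bytes, writer required)
  verified <- verified (bool -> string, writer optional)
  audit.blob: no writer-side match
  audit.verified: no writer-side match
  audit.owner <- audit.owner (string -> string, writer required)
  leftover writer field: audit.enabled
  violation R3 at verified
  => backward verdict for Event: BREAKING, 1 violation(s)
checking forward for Event: reader v1 against writer v2:
  codes <- codes (list<string> -> list<string>, writer required)
  audit <- audit (Contact -> Contact, writer required)
  archived <- archived (bool -> bool, writer optional)
  blob: no writer-side match
  verified <- verified (string -> bool, writer optional)
  leftover writer field: avatar
  audit.enabled: no writer-side match
  audit.owner <- audit.owner (string -> string, writer required)
  leftover writer field: audit.blob
  leftover writer field: audit.verified
  violation R1 at archived
  violation R1 at blob
  violation R3 at verified
  => forward verdict for Event: BREAKING, 3 violation(s)

backward: BREAKING [(verified, R3)]; forward: BREAKING [(archived, R1), (blob, R1), (verified, R3)]


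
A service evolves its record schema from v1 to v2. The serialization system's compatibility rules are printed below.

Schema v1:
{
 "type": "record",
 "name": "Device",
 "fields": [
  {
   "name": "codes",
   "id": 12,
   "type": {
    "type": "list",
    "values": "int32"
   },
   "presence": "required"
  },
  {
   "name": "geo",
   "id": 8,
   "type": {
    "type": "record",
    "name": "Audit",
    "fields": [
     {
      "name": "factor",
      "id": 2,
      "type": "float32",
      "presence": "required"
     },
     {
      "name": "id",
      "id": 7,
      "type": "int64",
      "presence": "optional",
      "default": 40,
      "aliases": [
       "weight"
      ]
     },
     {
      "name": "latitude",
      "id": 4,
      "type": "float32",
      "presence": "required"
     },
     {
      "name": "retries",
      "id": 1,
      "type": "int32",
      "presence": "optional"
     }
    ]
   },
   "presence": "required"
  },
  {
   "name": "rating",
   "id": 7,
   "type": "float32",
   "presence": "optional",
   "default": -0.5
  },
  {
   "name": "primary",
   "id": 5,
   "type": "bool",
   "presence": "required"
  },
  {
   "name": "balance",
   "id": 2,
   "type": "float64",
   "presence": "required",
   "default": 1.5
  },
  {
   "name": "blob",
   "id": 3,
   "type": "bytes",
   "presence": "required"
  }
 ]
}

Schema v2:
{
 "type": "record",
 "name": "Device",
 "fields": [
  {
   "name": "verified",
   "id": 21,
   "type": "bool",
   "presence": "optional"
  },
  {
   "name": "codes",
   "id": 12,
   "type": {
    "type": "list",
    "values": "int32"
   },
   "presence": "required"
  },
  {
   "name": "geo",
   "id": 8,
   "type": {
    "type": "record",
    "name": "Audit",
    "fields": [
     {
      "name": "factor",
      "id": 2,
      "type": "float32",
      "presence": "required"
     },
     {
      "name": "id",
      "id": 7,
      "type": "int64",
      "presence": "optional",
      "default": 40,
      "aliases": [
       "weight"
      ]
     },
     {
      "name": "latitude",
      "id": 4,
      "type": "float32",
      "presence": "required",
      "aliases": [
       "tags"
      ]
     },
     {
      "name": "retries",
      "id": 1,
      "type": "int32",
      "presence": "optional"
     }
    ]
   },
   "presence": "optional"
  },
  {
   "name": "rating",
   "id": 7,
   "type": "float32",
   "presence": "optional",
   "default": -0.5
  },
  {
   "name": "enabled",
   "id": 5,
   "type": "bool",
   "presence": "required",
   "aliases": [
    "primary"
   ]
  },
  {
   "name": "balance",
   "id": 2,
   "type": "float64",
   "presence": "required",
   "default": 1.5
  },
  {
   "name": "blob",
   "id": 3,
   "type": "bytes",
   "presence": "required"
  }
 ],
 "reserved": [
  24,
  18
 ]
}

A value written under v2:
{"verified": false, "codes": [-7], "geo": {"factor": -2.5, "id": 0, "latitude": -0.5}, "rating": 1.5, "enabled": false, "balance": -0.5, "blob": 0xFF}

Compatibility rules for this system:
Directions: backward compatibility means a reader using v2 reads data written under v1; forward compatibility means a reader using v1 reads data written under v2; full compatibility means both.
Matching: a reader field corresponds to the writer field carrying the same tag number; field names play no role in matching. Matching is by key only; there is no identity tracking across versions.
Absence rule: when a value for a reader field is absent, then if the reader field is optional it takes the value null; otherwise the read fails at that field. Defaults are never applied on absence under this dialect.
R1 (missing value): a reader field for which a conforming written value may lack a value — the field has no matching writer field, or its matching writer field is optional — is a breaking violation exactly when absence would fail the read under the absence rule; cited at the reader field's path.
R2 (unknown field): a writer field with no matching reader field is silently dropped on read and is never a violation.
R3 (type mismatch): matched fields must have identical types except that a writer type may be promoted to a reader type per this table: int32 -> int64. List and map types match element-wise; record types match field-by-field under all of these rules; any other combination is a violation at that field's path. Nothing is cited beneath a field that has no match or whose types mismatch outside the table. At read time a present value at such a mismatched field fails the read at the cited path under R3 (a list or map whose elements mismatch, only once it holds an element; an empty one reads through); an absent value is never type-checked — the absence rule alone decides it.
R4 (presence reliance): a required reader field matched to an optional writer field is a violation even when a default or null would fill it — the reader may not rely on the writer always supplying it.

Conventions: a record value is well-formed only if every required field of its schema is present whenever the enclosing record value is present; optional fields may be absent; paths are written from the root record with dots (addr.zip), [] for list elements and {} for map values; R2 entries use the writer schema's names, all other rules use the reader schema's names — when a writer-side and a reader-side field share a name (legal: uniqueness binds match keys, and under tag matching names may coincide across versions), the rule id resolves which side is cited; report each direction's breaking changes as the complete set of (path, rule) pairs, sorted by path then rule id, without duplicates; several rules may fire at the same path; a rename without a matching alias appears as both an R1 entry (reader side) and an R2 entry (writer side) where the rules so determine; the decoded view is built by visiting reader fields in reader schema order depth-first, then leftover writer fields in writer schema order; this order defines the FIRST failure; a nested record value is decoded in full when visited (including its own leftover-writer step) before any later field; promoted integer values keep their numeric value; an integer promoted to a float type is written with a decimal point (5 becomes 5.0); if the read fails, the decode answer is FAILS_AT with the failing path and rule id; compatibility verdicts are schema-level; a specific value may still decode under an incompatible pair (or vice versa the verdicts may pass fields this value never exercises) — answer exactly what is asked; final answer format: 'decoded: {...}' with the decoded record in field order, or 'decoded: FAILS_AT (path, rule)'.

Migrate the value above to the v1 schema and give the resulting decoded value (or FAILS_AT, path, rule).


arrows below run writer -> reader for Device
migrating the Device value to v1:
  codes := [-7]
  geo.factor := -2.5
  geo.id := 0
  geo.latitude := -0.5
  geo.retries := null (not supplied -> null)
  rating := 1.5
  primary := false (from writer enabled)
  balance := -0.5
  blob := 0xFF
  writer verified: unmatched, discarded
  => decoded: {"codes": [-7], "geo": {"factor": -2.5, "id": 0, "latitude": -0.5, "retries": null}, "rating": 1.5, "primary": false, "balance": -0.5, "blob": 0xFF}
the other Device changes do not affect what is asked:
  added field verified to record Device: optional bool, tag 21 (in v2 it sits immediately before codes) -> inert under this dialect — no rule fires on Device and the result does not move
  field geo in record Device: required changed to optional -> changes Device's schema-level verdicts only — the decode of this value is the same
  renamed field primary to enabled in record Device (alias primary declared on the renamed field) -> inert under this dialect — no rule fires on Device and the result does not move

decoded: {"codes": [-7], "geo": {"factor": -2.5, "id": 0, "latitude": -0.5, "retries": null}, "rating": 1.5, "primary": false, "balance": -0.5, "blob": 0xFF}


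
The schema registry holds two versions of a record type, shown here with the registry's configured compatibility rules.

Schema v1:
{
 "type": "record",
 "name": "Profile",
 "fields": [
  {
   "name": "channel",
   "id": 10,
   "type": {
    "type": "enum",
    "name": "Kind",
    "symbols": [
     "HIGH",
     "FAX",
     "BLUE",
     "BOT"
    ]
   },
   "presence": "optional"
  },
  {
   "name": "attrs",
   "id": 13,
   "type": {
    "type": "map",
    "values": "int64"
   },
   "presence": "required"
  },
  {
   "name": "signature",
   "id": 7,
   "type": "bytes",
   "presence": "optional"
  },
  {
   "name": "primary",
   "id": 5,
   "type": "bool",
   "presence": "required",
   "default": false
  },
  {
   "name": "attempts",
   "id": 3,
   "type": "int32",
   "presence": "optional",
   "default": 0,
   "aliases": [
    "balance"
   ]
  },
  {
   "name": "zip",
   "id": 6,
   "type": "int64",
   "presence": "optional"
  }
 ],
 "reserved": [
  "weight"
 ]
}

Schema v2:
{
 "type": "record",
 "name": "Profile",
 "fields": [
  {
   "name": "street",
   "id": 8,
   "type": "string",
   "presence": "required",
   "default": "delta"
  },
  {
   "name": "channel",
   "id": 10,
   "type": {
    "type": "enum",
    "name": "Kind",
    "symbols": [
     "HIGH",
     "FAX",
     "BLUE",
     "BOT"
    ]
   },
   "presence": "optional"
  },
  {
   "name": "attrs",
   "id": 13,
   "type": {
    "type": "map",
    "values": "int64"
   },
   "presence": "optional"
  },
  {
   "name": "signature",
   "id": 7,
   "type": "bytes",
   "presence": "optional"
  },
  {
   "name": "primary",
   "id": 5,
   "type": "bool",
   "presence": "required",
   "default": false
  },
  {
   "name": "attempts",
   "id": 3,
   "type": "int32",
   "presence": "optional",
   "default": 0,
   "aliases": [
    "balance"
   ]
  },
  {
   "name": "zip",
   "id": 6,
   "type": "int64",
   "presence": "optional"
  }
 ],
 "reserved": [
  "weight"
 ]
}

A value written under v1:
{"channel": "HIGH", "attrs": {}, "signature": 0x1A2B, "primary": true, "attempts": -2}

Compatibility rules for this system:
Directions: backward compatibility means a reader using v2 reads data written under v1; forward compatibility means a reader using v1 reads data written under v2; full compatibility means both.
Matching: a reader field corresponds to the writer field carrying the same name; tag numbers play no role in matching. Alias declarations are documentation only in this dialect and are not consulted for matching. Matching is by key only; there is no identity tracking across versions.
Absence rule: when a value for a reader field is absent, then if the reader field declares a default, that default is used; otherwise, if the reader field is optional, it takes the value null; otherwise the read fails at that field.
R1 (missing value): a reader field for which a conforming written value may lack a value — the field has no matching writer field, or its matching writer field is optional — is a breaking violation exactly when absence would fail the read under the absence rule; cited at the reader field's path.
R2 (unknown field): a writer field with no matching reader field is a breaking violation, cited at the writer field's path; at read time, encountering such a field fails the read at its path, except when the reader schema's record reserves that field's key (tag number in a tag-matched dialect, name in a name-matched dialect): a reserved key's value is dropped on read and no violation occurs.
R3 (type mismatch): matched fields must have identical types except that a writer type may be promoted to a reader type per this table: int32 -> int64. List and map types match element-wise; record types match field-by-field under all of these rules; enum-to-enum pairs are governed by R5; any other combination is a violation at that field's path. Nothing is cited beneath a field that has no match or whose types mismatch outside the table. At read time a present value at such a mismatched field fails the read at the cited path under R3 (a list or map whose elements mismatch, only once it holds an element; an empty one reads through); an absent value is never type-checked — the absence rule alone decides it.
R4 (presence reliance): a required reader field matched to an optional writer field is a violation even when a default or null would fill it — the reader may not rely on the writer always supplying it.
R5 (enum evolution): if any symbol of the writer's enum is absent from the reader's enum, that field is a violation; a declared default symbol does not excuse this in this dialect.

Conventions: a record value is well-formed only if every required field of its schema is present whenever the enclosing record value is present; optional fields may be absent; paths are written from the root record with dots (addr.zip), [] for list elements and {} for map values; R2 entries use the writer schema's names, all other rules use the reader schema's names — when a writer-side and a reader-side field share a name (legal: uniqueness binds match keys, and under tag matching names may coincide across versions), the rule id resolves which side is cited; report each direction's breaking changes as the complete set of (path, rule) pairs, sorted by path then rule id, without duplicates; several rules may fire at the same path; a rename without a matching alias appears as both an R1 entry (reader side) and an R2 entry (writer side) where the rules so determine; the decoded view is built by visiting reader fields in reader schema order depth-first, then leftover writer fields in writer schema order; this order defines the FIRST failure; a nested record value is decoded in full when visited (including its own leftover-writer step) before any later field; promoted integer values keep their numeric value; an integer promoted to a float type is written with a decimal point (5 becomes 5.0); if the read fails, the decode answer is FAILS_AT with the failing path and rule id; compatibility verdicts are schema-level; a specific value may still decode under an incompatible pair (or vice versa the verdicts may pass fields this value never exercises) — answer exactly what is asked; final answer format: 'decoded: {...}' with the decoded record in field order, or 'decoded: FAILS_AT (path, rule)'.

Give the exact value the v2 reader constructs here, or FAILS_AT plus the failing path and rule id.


each type pair in Profile: writer, then reader
decode (reader v2):
  street := "delta" (absent -> default)
  channel := "HIGH"
  attrs := {}
  signature := 0x1A2B
  primary := true
  attempts := -2
  zip := null (absent, optional -> null)
  => decoded: {"street": "delta", "channel": "HIGH", "attrs": {}, "signature": 0x1A2B, "primary": true, "attempts": -2, "zip": null}
diffs on Profile not affecting the asked answer:
  field attrs in record Profile: required changed to optional -> changes Profile's schema-level verdicts only — the decode of this value is the same

decoded: {"street": "delta", "channel": "HIGH", "attrs": {}, "signature": 0x1A2B, "primary": true, "attempts": -2, "zip": null}


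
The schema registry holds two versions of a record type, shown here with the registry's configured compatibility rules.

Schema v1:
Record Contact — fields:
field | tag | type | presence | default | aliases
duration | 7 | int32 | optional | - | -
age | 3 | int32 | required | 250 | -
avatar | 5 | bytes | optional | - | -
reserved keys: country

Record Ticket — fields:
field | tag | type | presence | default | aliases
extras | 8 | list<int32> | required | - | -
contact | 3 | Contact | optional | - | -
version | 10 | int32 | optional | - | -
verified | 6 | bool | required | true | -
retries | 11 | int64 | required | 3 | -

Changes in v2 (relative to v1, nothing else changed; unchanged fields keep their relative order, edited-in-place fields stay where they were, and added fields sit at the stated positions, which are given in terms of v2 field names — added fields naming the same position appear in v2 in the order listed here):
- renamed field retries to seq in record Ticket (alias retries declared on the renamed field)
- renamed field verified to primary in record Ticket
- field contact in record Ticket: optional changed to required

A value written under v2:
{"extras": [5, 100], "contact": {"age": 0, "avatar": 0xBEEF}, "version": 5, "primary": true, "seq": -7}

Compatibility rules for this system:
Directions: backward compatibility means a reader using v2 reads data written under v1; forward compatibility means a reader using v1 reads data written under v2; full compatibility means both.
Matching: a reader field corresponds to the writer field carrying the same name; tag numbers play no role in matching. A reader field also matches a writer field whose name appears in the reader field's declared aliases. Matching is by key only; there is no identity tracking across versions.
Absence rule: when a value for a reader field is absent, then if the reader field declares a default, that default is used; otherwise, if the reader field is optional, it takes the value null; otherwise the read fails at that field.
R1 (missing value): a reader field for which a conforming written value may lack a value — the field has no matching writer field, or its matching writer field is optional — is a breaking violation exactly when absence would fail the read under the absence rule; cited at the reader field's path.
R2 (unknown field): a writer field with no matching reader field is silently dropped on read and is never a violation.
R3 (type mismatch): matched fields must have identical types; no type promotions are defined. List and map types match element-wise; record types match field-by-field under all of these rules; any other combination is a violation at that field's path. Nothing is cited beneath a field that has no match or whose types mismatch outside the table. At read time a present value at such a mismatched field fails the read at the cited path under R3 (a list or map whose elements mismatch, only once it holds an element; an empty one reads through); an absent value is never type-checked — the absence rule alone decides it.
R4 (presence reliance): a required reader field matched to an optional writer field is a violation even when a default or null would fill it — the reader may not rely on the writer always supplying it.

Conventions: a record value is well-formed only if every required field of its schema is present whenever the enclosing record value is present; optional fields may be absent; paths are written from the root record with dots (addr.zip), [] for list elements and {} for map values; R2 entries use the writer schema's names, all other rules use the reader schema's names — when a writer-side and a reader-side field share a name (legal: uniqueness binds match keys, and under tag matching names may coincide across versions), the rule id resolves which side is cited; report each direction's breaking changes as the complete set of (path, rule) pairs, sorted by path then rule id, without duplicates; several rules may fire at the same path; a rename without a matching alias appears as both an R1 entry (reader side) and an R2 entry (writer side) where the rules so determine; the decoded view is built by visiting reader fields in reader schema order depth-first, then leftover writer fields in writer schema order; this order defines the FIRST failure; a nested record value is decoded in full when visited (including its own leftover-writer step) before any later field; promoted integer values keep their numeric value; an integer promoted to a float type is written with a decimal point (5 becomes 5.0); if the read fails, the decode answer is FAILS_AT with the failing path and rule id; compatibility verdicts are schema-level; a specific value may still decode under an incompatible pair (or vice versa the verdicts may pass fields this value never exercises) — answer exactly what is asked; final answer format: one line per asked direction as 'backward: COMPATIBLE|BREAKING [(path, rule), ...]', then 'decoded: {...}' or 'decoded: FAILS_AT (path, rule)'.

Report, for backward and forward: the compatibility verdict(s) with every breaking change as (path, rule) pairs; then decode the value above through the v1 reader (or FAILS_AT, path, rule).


backward: BREAKING [(contact, R1), (contact, R4)]; forward: COMPATIBLE []; decoded: {"extras": [5, 100], "contact": {"duration": null, "age": 0, "avatar": 0xBEEF}, "version": 5, "verified": true, "retries": 3}

in Ticket below, arrows point writer -> reader
backward for Ticket (reader v2, writer v1):
  writer required, list<int32> -> list<int32>: reader extras maps from writer extras
  writer optional, Contact -> Contact: reader contact maps from writer contact
  writer optional, int32 -> int32: reader version maps from writer version
  primary has no writer counterpart
  writer required, int64 -> int64: reader seq maps from writer retries
  leftover writer field: verified
  writer optional, int32 -> int32: reader contact.duration maps from writer contact.duration
  writer required, int32 -> int32: reader contact.age maps from writer contact.age
  writer optional, bytes -> bytes: reader contact.avatar maps from writer contact.avatar
  breaking: (contact, R1)
  breaking: (contact, R4)
  => backward: BREAKING (2)
forward for Ticket (reader v1, writer v2):
  writer required, list<int32> -> list<int32>: reader extras maps from writer extras
  writer required, Contact -> Contact: reader contact maps from writer contact
  writer optional, int32 -> int32: reader version maps from writer version
  verified has no writer counterpart
  retries has no writer counterpart
  leftover writer field: primary
  leftover writer field: seq
  writer optional, int32 -> int32: reader contact.duration maps from writer contact.duration
  writer required, int32 -> int32: reader contact.age maps from writer contact.age
  writer optional, bytes -> bytes: reader contact.avatar maps from writer contact.avatar
  => no violations; forward on Ticket: COMPATIBLE
decode walk for Ticket under reader schema v1:
  extras := [5, 100]
  contact.duration := null (not supplied -> null)
  contact.age := 0
  contact.avatar := 0xBEEF
  version := 5
  verified := true (no value, default fills)
  retries := 3 (no value, default fills)
  writer primary: unmatched, discarded
  writer seq: unmatched, discarded
  => decoded: {"extras": [5, 100], "contact": {"duration": null, "age": 0, "avatar": 0xBEEF}, "version": 5, "verified": true, "retries": 3}


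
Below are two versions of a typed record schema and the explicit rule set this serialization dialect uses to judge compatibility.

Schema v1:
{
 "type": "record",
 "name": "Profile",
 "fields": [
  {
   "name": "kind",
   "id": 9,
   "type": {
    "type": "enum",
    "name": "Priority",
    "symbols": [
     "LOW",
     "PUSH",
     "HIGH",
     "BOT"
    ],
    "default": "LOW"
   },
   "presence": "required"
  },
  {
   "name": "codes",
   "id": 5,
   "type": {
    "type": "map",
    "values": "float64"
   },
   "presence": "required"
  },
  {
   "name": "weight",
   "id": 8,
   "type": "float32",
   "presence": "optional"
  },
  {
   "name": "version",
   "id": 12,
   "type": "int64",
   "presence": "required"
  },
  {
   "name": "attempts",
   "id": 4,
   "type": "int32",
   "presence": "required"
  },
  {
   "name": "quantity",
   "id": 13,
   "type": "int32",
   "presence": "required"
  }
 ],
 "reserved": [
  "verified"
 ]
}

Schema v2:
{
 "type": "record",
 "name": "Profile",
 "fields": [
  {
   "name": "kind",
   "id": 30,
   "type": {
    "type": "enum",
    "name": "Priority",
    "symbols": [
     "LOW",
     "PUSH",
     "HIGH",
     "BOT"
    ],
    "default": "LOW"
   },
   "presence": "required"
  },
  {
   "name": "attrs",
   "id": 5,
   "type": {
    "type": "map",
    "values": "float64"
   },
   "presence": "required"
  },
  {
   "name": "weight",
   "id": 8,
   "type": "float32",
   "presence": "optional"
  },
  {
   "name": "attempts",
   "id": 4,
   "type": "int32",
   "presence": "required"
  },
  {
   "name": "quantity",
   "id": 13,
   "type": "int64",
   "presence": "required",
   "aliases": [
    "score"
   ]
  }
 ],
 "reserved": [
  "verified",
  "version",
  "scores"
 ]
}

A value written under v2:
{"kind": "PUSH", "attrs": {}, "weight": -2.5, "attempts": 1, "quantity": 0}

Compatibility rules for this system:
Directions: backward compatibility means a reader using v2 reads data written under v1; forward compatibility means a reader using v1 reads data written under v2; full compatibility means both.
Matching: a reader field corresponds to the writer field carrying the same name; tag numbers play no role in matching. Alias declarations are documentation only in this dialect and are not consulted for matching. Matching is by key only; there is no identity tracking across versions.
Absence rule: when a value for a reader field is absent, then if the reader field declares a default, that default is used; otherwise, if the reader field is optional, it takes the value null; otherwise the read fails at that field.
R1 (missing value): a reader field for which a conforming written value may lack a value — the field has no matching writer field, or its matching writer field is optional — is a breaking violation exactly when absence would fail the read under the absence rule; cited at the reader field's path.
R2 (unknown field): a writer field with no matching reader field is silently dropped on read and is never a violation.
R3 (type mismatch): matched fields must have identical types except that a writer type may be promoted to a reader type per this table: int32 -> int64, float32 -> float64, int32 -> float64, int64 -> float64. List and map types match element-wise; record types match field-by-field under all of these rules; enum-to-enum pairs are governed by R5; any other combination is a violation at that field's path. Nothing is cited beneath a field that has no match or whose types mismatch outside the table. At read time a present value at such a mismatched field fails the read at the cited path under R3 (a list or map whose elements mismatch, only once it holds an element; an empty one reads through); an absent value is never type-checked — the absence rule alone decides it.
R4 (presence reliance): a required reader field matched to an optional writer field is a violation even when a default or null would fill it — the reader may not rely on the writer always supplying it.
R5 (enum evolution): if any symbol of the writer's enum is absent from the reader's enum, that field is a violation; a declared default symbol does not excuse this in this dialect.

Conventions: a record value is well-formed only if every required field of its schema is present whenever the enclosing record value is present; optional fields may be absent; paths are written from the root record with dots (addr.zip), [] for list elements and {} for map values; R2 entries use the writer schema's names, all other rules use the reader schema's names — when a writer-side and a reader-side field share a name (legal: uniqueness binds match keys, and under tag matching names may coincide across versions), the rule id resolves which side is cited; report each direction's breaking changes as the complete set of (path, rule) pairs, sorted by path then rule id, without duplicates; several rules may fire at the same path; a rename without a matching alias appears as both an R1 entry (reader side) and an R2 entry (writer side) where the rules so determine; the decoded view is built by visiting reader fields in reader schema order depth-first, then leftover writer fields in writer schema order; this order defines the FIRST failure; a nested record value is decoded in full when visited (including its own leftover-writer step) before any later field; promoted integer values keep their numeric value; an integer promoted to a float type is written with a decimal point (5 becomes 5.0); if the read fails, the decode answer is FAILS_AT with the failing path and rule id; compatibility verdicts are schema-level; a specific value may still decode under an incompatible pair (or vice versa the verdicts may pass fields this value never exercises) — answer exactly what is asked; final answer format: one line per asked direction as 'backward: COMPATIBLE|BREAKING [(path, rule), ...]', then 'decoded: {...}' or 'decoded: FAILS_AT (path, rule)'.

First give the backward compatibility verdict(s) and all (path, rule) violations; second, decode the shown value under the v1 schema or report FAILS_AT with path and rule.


backward: BREAKING [(attrs, R1)]; decoded: FAILS_AT (codes, R1)

the writer's type comes first in each Profile pair
backward for Profile (reader v2, writer v1):
  writer required, Priority -> Priority: reader kind maps from writer kind
  attrs: no writer-side match
  writer optional, float32 -> float32: reader weight maps from writer weight
  writer required, int32 -> int32: reader attempts maps from writer attempts
  writer required, int32 -> int64: reader quantity maps from writer quantity
  codes (writer side), unknown to reader
  version (writer side), unknown to reader
  violation R1 at attrs
  => 1 violation(s): backward is BREAKING for Profile
migrating the Profile value to v1:
  kind := "PUSH"
  read fails at codes under R1 (no fill)
  => FAILS_AT (codes, R1)
the rest of the Profile diff is inert for this question:
  field quantity in record Profile: type int32 changed to int64 -> matters only for Profile's forward compatibility — outside the asked direction
  field kind in record Profile: tag 9 changed to 30 -> triggers nothing under Profile's printed rules — same verdict
  removed field version from record Profile (its key "version" joins the reserved list) -> matters only for Profile's forward compatibility — outside the asked direction


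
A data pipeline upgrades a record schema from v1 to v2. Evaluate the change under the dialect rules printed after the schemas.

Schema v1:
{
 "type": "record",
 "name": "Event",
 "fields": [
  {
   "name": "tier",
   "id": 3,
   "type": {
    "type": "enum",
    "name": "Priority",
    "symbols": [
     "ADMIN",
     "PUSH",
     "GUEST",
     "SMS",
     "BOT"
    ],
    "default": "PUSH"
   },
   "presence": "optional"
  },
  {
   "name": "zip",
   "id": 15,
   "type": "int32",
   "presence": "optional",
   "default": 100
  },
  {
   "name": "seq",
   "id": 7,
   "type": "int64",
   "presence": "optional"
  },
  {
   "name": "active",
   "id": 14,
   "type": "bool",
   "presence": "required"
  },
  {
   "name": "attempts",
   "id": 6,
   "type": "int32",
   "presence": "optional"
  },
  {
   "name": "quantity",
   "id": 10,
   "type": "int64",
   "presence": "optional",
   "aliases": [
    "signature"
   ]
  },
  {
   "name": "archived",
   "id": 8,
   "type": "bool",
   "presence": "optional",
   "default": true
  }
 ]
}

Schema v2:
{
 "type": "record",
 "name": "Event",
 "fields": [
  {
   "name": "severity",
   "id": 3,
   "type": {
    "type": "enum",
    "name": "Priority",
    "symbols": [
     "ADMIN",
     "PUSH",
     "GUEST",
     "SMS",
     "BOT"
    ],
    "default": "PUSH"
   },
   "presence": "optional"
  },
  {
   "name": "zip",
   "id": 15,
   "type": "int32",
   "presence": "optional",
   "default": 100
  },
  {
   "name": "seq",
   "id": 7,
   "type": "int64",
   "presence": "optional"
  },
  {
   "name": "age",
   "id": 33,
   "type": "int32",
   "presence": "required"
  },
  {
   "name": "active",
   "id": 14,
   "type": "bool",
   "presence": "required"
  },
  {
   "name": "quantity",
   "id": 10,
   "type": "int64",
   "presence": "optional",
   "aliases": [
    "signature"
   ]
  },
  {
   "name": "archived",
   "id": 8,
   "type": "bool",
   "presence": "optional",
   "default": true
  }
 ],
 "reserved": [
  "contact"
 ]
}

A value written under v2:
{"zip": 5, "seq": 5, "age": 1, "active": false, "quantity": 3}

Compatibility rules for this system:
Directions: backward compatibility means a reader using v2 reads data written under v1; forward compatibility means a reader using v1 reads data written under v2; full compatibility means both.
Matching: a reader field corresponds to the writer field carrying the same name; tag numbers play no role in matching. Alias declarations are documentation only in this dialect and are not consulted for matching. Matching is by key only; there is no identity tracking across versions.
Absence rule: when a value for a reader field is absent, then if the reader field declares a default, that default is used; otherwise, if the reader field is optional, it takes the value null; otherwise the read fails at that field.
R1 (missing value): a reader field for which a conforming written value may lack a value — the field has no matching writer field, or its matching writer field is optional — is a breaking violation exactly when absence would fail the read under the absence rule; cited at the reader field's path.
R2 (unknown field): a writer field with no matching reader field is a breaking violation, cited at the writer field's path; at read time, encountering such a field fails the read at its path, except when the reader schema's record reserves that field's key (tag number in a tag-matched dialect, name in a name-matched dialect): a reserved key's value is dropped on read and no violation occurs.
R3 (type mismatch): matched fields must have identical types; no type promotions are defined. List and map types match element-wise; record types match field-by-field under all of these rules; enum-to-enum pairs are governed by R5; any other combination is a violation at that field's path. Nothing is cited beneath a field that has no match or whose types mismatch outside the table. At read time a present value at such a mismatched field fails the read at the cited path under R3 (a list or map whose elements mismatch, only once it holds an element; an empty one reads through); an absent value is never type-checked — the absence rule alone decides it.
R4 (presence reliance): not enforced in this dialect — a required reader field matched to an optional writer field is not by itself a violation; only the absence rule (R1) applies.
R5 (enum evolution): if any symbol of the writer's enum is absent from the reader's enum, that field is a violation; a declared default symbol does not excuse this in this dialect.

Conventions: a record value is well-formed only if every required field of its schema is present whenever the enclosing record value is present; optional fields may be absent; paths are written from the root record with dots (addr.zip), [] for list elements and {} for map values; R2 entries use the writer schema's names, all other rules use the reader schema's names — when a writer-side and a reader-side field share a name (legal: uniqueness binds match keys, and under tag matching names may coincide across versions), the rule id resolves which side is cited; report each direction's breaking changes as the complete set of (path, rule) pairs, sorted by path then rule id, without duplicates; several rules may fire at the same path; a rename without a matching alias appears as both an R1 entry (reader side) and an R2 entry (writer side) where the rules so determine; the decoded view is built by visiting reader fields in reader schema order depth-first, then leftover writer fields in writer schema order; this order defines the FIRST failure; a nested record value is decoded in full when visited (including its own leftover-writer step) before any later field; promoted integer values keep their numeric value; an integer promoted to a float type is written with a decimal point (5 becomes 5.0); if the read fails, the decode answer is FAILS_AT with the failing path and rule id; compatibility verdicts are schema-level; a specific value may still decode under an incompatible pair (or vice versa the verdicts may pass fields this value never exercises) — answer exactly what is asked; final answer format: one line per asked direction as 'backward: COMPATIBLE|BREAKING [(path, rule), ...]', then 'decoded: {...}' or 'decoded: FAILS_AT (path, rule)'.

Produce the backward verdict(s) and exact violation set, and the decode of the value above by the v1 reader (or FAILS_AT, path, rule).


backward: BREAKING [(age, R1), (attempts, R2), (tier, R2)]; decoded: FAILS_AT (age, R2)

in Event below, arrows point writer -> reader
backward on Event — v2 reading data written by v1:
  severity: no writer-side match
  zip: int32 -> int32, writer optional; from zip
  seq: int64 -> int64, writer optional; from seq
  age: no writer-side match
  active: bool -> bool, writer required; from active
  quantity: int64 -> int64, writer optional; from quantity
  archived: bool -> bool, writer optional; from archived
  leftover writer field: tier
  leftover writer field: attempts
  breaking: (age, R1)
  breaking: (attempts, R2)
  breaking: (tier, R2)
  => backward: BREAKING (3)
migrating the Event value to v1:
  tier := null (absent, optional -> null)
  zip := 5
  seq := 5
  active := false
  attempts := null (absent, optional -> null)
  quantity := 3
  archived := true (absent -> default)
  read fails at age under R2 (unknown field)
  => FAILS_AT (age, R2)
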